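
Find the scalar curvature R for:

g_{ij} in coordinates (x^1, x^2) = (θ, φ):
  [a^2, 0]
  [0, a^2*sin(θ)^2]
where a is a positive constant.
Non-zero Christoffel symbols (Γ^k_{ij} = Γ^k_{ji}):
Γ^θ_{φ φ} = -sin(2*θ)/2
Γ^φ_{θ φ} = 1/tan(θ)
Ricci tensor (R_{ij} = R^k_{ikj}): R_{θθ} = 1, R_{θφ} = 0, R_{φφ} = sin(θ)^2
Inverse metric: g^{θθ} = 1/a^2, g^{φφ} = 1/(a^2*sin(θ)^2)
R = g^{ij} R_{ij} = (1/a^2)(1) + (1/(a^2*sin(θ)^2))(sin(θ)^2) = 2/a^2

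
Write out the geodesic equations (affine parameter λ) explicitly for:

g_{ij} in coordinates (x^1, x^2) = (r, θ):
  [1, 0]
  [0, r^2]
Geodesic equation: d^2x^k/dλ^2 + Γ^k_{ij} (dx^i/dλ)(dx^j/dλ) = 0.
Non-zero Christoffel symbols:
Γ^r_{θ θ} = -r
Γ^θ_{r θ} = 1/r
Substituting (the symmetric pair Γ^k_{ij}, Γ^k_{ji} combines into a factor 2):
d^2r/dλ^2 - r (dθ/dλ)^2 = 0
d^2θ/dλ^2 + (2/r) (dr/dλ)(dθ/dλ) = 0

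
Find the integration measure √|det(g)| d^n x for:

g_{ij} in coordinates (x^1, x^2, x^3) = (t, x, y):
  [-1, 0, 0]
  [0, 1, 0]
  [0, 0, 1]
det(g) = -1
√|det(g)| = 1
Volume element: dV = 1 dt dx dy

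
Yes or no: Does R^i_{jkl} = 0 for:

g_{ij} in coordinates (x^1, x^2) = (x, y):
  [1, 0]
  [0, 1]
All metric components are constant, so every Christoffel symbol vanishes and R^i_{jkl} = 0.
Yes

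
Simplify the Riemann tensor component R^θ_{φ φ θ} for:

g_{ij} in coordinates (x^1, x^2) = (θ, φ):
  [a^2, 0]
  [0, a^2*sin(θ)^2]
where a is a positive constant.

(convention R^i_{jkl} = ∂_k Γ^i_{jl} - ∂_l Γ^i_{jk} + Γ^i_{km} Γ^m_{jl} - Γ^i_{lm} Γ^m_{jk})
Non-zero Christoffel symbols (Γ^k_{ij} = Γ^k_{ji}):
Γ^θ_{φ φ} = -sin(2*θ)/2
Γ^φ_{θ φ} = 1/tan(θ)
R^θ_{φ φ θ} = ∂_φ Γ^θ_{φ θ} - ∂_θ Γ^θ_{φ φ} + Γ^θ_{φ m} Γ^m_{φ θ} - Γ^θ_{θ m} Γ^m_{φ φ}
  = (0) - (-cos(2*θ)) + (-cos(θ)^2) - (0) = -sin(θ)^2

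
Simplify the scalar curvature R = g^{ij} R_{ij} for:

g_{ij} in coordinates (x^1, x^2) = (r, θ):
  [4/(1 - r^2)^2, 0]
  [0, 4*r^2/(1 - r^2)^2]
Non-zero Christoffel symbols (Γ^k_{ij} = Γ^k_{ji}):
Γ^r_{r r} = 2*r/(1 - r^2)
Γ^r_{θ θ} = (r^3 + r)/(r^2 - 1)
Γ^θ_{r θ} = (-r^2 - 1)/(r^3 - r)
Ricci tensor (R_{ij} = R^k_{ikj}): R_{rr} = -4/(r^2 - 1)^2, R_{rθ} = 0, R_{θθ} = -4*r^2/(r^2 - 1)^2
Inverse metric: g^{rr} = (1 - r^2)^2/4, g^{θθ} = (1 - r^2)^2/(4*r^2)
R = g^{ij} R_{ij} = ((1 - r^2)^2/4)(-4/(r^2 - 1)^2) + ((1 - r^2)^2/(4*r^2))(-4*r^2/(r^2 - 1)^2) = -2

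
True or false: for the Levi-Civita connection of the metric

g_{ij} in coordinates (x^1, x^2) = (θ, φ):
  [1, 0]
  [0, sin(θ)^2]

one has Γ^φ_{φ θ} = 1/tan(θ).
Γ^φ_{φ θ} = (1/2) g^{φφ} (∂_φ g_{φθ} + ∂_θ g_{φφ} - ∂_φ g_{φθ}) = (1/2)(1/sin(θ)^2)((0) + (sin(2*θ)) - (0)) = 1/tan(θ)
This equals the proposed value 1/tan(θ).
True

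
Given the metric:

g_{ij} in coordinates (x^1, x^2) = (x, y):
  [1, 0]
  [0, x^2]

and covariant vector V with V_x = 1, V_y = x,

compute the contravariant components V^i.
Inverse metric (diagonal): g^{xx} = 1, g^{yy} = 1/x^2
V^i = g^{ij} V_j:
V^x = (1)(1) + (0)(x) = 1
V^y = (0)(1) + (1/x^2)(x) = 1/x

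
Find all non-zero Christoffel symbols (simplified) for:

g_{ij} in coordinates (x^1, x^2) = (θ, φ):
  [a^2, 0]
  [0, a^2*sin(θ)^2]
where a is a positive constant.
Using Γ^k_{ij} = (1/2) g^{km} (∂_i g_{mj} + ∂_j g_{mi} - ∂_m g_{ij}); the metric is diagonal, so only the m = k term contributes.
Non-zero symbols (using the symmetry Γ^k_{ij} = Γ^k_{ji}):
Γ^θ_{φ φ} = (1/2) g^{θθ} (∂_φ g_{θφ} + ∂_φ g_{θφ} - ∂_θ g_{φφ}) = (1/2)(1/a^2)((0) + (0) - (a^2*sin(2*θ))) = -sin(2*θ)/2
Γ^φ_{θ φ} = (1/2) g^{φφ} (∂_θ g_{φφ} + ∂_φ g_{φθ} - ∂_φ g_{θφ}) = (1/2)(1/(a^2*sin(θ)^2))((a^2*sin(2*θ)) + (0) - (0)) = 1/tan(θ)
All other Christoffel symbols are zero.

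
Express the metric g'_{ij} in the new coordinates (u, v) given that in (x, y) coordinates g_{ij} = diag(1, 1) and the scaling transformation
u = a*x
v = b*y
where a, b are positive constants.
Invert the transformation: x = u/a, y = v/b
g'_{ij} = (∂x^k/∂x'^i)(∂x^l/∂x'^j) g_{kl}; with g_{kl} = δ_{kl} this is Σ_k (∂x^k/∂x'^i)(∂x^k/∂x'^j).
Jacobian: ∂x/∂u = 1/a, ∂x/∂v = 0, ∂y/∂u = 0, ∂y/∂v = 1/b
g'_{uu} = (1/a)(1/a) + (0)(0) = 1/a^2
g'_{uv} = (1/a)(0) + (0)(1/b) = 0
g'_{vv} = (0)(0) + (1/b)(1/b) = 1/b^2
g'_{ij} = diag(1/a^2, 1/b^2)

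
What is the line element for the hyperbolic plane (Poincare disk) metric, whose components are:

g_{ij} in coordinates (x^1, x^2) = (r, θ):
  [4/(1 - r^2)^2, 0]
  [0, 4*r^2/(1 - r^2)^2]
ds^2 = g_{ij} dx^i dx^j; only the non-zero components contribute.
ds^2 = (4/(1 - r^2)^2) dr^2 + (4*r^2/(1 - r^2)^2) dθ^2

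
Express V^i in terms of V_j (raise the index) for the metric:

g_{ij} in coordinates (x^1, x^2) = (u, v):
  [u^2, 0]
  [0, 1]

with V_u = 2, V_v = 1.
Inverse metric (diagonal): g^{uu} = 1/u^2, g^{vv} = 1
V^i = g^{ij} V_j:
V^u = (1/u^2)(2) + (0)(1) = 2/u^2
V^v = (0)(2) + (1)(1) = 1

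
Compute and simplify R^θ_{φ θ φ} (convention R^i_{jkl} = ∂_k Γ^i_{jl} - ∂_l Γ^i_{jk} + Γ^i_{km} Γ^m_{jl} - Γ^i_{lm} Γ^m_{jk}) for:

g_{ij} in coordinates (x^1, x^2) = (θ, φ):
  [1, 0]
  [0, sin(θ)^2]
Non-zero Christoffel symbols (Γ^k_{ij} = Γ^k_{ji}):
Γ^θ_{φ φ} = -sin(2*θ)/2
Γ^φ_{θ φ} = 1/tan(θ)
R^θ_{φ θ φ} = ∂_θ Γ^θ_{φ φ} - ∂_φ Γ^θ_{φ θ} + Γ^θ_{θ m} Γ^m_{φ φ} - Γ^θ_{φ m} Γ^m_{φ θ}
  = (-cos(2*θ)) - (0) + (0) - (-cos(θ)^2) = sin(θ)^2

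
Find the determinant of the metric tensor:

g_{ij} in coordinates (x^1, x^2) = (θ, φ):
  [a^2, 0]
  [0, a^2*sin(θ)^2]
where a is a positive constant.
For a 2×2 metric: det(g) = g_{11}·g_{22} - g_{12}·g_{21}
= (a^2)·(a^2*sin(θ)^2) - (0)·(0)
= a^4*sin(θ)^2 - 0
det(g) = a^4*sin(θ)^2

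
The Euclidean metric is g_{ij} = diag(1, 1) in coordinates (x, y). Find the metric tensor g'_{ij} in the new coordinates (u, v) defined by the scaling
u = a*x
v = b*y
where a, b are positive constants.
Invert the transformation: x = u/a, y = v/b
g'_{ij} = (∂x^k/∂x'^i)(∂x^l/∂x'^j) g_{kl}; with g_{kl} = δ_{kl} this is Σ_k (∂x^k/∂x'^i)(∂x^k/∂x'^j).
Jacobian: ∂x/∂u = 1/a, ∂x/∂v = 0, ∂y/∂u = 0, ∂y/∂v = 1/b
g'_{uu} = (1/a)(1/a) + (0)(0) = 1/a^2
g'_{uv} = (1/a)(0) + (0)(1/b) = 0
g'_{vv} = (0)(0) + (1/b)(1/b) = 1/b^2
g'_{ij} = diag(1/a^2, 1/b^2)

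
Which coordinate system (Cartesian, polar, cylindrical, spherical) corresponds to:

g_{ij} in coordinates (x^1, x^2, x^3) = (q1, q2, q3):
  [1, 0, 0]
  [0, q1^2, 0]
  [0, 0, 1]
The line element ds^2 = dq1^2 + q1^2 dq2^2 + dq3^2 is dr^2 + r^2 dθ^2 + dz^2 with q1 = r, q2 = θ, q3 = z.
cylindrical coordinates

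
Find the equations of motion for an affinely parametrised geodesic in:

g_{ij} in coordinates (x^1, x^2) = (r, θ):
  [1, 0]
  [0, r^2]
Geodesic equation: d^2x^k/dλ^2 + Γ^k_{ij} (dx^i/dλ)(dx^j/dλ) = 0.
Non-zero Christoffel symbols:
Γ^r_{θ θ} = -r
Γ^θ_{r θ} = 1/r
Substituting (the symmetric pair Γ^k_{ij}, Γ^k_{ji} combines into a factor 2):
d^2r/dλ^2 - r (dθ/dλ)^2 = 0
d^2θ/dλ^2 + (2/r) (dr/dλ)(dθ/dλ) = 0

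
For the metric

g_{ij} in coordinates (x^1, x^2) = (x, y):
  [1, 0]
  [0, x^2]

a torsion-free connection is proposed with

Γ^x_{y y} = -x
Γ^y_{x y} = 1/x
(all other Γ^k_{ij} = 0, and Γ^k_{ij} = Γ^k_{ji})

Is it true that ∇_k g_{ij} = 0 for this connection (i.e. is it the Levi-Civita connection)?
Using ∇_k g_{ij} = ∂_k g_{ij} - Γ^m_{ki} g_{mj} - Γ^m_{kj} g_{im}:
e.g. ∇_x g_{yy} = (2*x) - (x) - (x) = 0
Every component ∇_k g_{ij} vanishes: the connection is metric compatible.
Yes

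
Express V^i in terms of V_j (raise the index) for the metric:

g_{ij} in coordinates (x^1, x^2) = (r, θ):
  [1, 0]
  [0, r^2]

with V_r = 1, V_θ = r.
Inverse metric (diagonal): g^{rr} = 1, g^{θθ} = 1/r^2
V^i = g^{ij} V_j:
V^r = (1)(1) + (0)(r) = 1
V^θ = (0)(1) + (1/r^2)(r) = 1/r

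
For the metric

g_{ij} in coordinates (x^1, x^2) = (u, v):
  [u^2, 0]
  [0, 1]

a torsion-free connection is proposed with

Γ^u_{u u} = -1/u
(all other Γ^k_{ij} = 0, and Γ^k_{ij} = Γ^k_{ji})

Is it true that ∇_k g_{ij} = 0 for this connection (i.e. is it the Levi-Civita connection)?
Using ∇_k g_{ij} = ∂_k g_{ij} - Γ^m_{ki} g_{mj} - Γ^m_{kj} g_{im}:
∇_u g_{uu} = (2*u) - (-u) - (-u) = 4*u ≠ 0
So the connection is not metric compatible (it is not the Levi-Civita connection).
No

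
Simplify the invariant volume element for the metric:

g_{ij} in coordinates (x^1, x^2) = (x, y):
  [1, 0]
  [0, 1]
det(g) = 1
√|det(g)| = 1
Volume element: dV = 1 dx dy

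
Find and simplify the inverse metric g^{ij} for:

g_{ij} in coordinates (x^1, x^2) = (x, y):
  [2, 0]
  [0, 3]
The metric is diagonal, so g^{ij} is diagonal with entries 1/g_{ii}: diag(1/2, 1/3).
g^{ij}:
  [1/2, 0]
  [0, 1/3]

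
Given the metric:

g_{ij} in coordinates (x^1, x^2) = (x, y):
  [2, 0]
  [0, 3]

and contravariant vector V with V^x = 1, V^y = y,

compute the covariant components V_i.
V_i = g_{ij} V^j:
V_x = (2)(1) + (0)(y) = 2
V_y = (0)(1) + (3)(y) = 3*y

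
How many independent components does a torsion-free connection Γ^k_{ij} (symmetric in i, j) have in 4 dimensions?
Γ^k_{ij} has n choices for the upper index and n(n+1)/2 independent symmetric lower index pairs.
Total = 4 × 4×5/2 = 4 × 10 = 40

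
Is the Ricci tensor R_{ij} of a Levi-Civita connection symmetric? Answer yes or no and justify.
R_{ij} = R^k_{ikj}; the pair symmetry R_{kilj} = R_{ljki} gives R_{ij} = R_{ji}.
Yes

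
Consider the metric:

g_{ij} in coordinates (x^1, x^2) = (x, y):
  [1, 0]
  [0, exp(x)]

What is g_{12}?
With x^1 = x, x^2 = y, g_{12} = g_{xy} is the row-1, column-2 entry of the matrix.
g_{12} = 0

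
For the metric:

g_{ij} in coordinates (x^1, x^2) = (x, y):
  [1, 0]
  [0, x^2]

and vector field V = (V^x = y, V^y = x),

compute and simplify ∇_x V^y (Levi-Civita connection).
Non-zero Christoffel symbols:
Γ^x_{y y} = -x
Γ^y_{x y} = 1/x
∇_x V^y = ∂_x V^y + Γ^y_{x j} V^j
  = (1) + (0)(y) + (1/x)(x)
  = 2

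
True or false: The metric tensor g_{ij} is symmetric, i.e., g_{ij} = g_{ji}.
By definition the metric is a symmetric bilinear form, g_{ij} = g_{ji}.
True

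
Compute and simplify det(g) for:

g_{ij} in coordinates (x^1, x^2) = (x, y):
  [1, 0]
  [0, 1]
For a 2×2 metric: det(g) = g_{11}·g_{22} - g_{12}·g_{21}
= (1)·(1) - (0)·(0)
= 1 - 0
det(g) = 1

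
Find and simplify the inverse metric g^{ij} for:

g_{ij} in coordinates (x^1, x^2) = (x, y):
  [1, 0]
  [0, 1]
The metric is diagonal, so g^{ij} is diagonal with entries 1/g_{ii}: diag(1, 1).
g^{ij}:
  [1, 0]
  [0, 1]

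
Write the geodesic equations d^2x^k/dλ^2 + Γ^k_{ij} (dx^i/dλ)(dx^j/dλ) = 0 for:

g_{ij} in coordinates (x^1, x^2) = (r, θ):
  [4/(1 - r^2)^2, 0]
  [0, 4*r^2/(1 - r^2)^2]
Geodesic equation: d^2x^k/dλ^2 + Γ^k_{ij} (dx^i/dλ)(dx^j/dλ) = 0.
Non-zero Christoffel symbols:
Γ^r_{r r} = 2*r/(1 - r^2)
Γ^r_{θ θ} = (r^3 + r)/(r^2 - 1)
Γ^θ_{r θ} = (-r^2 - 1)/(r^3 - r)
Substituting (the symmetric pair Γ^k_{ij}, Γ^k_{ji} combines into a factor 2):
d^2r/dλ^2 + (2*r/(1 - r^2)) (dr/dλ)^2 + ((r^3 + r)/(r^2 - 1)) (dθ/dλ)^2 = 0
d^2θ/dλ^2 + ((-2*r^2 - 2)/(r^3 - r)) (dr/dλ)(dθ/dλ) = 0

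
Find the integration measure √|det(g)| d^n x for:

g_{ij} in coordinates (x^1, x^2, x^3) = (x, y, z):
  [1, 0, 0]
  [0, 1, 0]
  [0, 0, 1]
det(g) = 1
√|det(g)| = 1
Volume element: dV = 1 dx dy dz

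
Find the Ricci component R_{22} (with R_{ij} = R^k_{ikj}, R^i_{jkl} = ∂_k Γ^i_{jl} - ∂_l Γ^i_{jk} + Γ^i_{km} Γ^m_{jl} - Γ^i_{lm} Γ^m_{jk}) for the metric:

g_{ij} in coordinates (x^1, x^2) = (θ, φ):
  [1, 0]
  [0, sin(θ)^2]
Non-zero Christoffel symbols (Γ^k_{ij} = Γ^k_{ji}):
Γ^θ_{φ φ} = -sin(2*θ)/2
Γ^φ_{θ φ} = 1/tan(θ)
R^θ_{φ θ φ} = ∂_θ Γ^θ_{φ φ} - ∂_φ Γ^θ_{φ θ} + Γ^θ_{θ m} Γ^m_{φ φ} - Γ^θ_{φ m} Γ^m_{φ θ}
  = (-cos(2*θ)) - (0) + (0) - (-cos(θ)^2) = sin(θ)^2
R^φ_{φ φ φ} = 0 (a repeated index in an antisymmetric pair)
R_{φφ} = R^θ_{φ θ φ} + R^φ_{φ φ φ} = (sin(θ)^2) + (0) = sin(θ)^2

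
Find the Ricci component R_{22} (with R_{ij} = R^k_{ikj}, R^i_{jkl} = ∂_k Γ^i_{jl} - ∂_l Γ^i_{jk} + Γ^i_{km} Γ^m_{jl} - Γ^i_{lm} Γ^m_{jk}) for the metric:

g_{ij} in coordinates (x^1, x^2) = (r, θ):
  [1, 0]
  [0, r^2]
Non-zero Christoffel symbols (Γ^k_{ij} = Γ^k_{ji}):
Γ^r_{θ θ} = -r
Γ^θ_{r θ} = 1/r
R^r_{θ r θ} = ∂_r Γ^r_{θ θ} - ∂_θ Γ^r_{θ r} + Γ^r_{r m} Γ^m_{θ θ} - Γ^r_{θ m} Γ^m_{θ r}
  = (-1) - (0) + (0) - (-1) = 0
R^θ_{θ θ θ} = 0 (a repeated index in an antisymmetric pair)
R_{θθ} = R^r_{θ r θ} + R^θ_{θ θ θ} = (0) + (0) = 0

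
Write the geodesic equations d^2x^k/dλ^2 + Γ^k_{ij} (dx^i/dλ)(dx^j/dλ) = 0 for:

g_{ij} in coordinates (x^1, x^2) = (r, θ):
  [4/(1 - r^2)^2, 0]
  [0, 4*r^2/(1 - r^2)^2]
Geodesic equation: d^2x^k/dλ^2 + Γ^k_{ij} (dx^i/dλ)(dx^j/dλ) = 0.
Non-zero Christoffel symbols:
Γ^r_{r r} = 2*r/(1 - r^2)
Γ^r_{θ θ} = (r^3 + r)/(r^2 - 1)
Γ^θ_{r θ} = (-r^2 - 1)/(r^3 - r)
Substituting (the symmetric pair Γ^k_{ij}, Γ^k_{ji} combines into a factor 2):
d^2r/dλ^2 + (2*r/(1 - r^2)) (dr/dλ)^2 + ((r^3 + r)/(r^2 - 1)) (dθ/dλ)^2 = 0
d^2θ/dλ^2 + ((-2*r^2 - 2)/(r^3 - r)) (dr/dλ)(dθ/dλ) = 0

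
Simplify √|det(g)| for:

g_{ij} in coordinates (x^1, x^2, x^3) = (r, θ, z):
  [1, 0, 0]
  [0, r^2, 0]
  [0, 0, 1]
det(g) = r^2
√|det(g)| = r
Volume element: dV = r dr dθ dz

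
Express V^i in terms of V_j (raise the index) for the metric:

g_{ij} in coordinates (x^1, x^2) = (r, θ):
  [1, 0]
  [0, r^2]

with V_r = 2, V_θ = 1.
Inverse metric (diagonal): g^{rr} = 1, g^{θθ} = 1/r^2
V^i = g^{ij} V_j:
V^r = (1)(2) + (0)(1) = 2
V^θ = (0)(2) + (1/r^2)(1) = 1/r^2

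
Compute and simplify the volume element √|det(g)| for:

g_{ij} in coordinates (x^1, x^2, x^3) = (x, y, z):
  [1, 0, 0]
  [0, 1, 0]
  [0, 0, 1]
det(g) = 1
√|det(g)| = 1
Volume element: dV = 1 dx dy dz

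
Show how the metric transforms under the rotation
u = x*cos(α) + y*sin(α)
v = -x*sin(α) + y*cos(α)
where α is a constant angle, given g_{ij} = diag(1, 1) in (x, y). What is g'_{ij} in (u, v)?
Invert the transformation: x = u*cos(α) - v*sin(α), y = u*sin(α) + v*cos(α)
g'_{ij} = (∂x^k/∂x'^i)(∂x^l/∂x'^j) g_{kl}; with g_{kl} = δ_{kl} this is Σ_k (∂x^k/∂x'^i)(∂x^k/∂x'^j).
Jacobian: ∂x/∂u = cos(α), ∂x/∂v = -sin(α), ∂y/∂u = sin(α), ∂y/∂v = cos(α)
g'_{uu} = (cos(α))(cos(α)) + (sin(α))(sin(α)) = 1
g'_{uv} = (cos(α))(-sin(α)) + (sin(α))(cos(α)) = 0
g'_{vv} = (-sin(α))(-sin(α)) + (cos(α))(cos(α)) = 1
g'_{ij} = diag(1, 1)
The Euclidean metric is invariant under rotations.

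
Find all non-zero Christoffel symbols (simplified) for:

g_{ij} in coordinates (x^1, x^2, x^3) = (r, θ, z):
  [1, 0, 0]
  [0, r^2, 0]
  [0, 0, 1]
Using Γ^k_{ij} = (1/2) g^{km} (∂_i g_{mj} + ∂_j g_{mi} - ∂_m g_{ij}); the metric is diagonal, so only the m = k term contributes.
Non-zero symbols (using the symmetry Γ^k_{ij} = Γ^k_{ji}):
Γ^r_{θ θ} = (1/2) g^{rr} (∂_θ g_{rθ} + ∂_θ g_{rθ} - ∂_r g_{θθ}) = (1/2)(1)((0) + (0) - (2*r)) = -r
Γ^θ_{r θ} = (1/2) g^{θθ} (∂_r g_{θθ} + ∂_θ g_{θr} - ∂_θ g_{rθ}) = (1/2)(1/r^2)((2*r) + (0) - (0)) = 1/r
All other Christoffel symbols are zero.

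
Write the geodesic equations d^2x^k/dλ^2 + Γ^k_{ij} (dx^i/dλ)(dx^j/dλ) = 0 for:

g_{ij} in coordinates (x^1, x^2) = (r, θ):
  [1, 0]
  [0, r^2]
Geodesic equation: d^2x^k/dλ^2 + Γ^k_{ij} (dx^i/dλ)(dx^j/dλ) = 0.
Non-zero Christoffel symbols:
Γ^r_{θ θ} = -r
Γ^θ_{r θ} = 1/r
Substituting (the symmetric pair Γ^k_{ij}, Γ^k_{ji} combines into a factor 2):
d^2r/dλ^2 - r (dθ/dλ)^2 = 0
d^2θ/dλ^2 + (2/r) (dr/dλ)(dθ/dλ) = 0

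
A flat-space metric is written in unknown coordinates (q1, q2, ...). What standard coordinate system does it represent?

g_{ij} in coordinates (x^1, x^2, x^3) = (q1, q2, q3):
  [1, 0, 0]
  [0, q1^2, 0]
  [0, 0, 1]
The line element ds^2 = dq1^2 + q1^2 dq2^2 + dq3^2 is dr^2 + r^2 dθ^2 + dz^2 with q1 = r, q2 = θ, q3 = z.
cylindrical coordinates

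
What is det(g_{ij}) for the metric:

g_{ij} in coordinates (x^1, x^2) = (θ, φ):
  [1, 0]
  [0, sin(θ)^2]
For a 2×2 metric: det(g) = g_{11}·g_{22} - g_{12}·g_{21}
= (1)·(sin(θ)^2) - (0)·(0)
= sin(θ)^2 - 0
det(g) = sin(θ)^2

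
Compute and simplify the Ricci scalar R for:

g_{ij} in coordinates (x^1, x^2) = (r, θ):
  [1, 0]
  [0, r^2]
Non-zero Christoffel symbols (Γ^k_{ij} = Γ^k_{ji}):
Γ^r_{θ θ} = -r
Γ^θ_{r θ} = 1/r
Ricci tensor (R_{ij} = R^k_{ikj}): R_{rr} = 0, R_{rθ} = 0, R_{θθ} = 0
Inverse metric: g^{rr} = 1, g^{θθ} = 1/r^2
R = g^{ij} R_{ij} = (1)(0) + (1/r^2)(0) = 0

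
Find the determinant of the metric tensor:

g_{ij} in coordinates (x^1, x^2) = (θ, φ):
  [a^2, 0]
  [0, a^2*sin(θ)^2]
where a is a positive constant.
For a 2×2 metric: det(g) = g_{11}·g_{22} - g_{12}·g_{21}
= (a^2)·(a^2*sin(θ)^2) - (0)·(0)
= a^4*sin(θ)^2 - 0
det(g) = a^4*sin(θ)^2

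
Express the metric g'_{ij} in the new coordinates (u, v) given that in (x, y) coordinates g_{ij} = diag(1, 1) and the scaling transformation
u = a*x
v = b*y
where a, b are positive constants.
Invert the transformation: x = u/a, y = v/b
g'_{ij} = (∂x^k/∂x'^i)(∂x^l/∂x'^j) g_{kl}; with g_{kl} = δ_{kl} this is Σ_k (∂x^k/∂x'^i)(∂x^k/∂x'^j).
Jacobian: ∂x/∂u = 1/a, ∂x/∂v = 0, ∂y/∂u = 0, ∂y/∂v = 1/b
g'_{uu} = (1/a)(1/a) + (0)(0) = 1/a^2
g'_{uv} = (1/a)(0) + (0)(1/b) = 0
g'_{vv} = (0)(0) + (1/b)(1/b) = 1/b^2
g'_{ij} = diag(1/a^2, 1/b^2)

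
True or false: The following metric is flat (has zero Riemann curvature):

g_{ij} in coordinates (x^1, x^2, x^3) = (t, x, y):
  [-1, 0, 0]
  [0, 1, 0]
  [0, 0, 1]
All metric components are constant, so every Christoffel symbol vanishes and R^i_{jkl} = 0.
True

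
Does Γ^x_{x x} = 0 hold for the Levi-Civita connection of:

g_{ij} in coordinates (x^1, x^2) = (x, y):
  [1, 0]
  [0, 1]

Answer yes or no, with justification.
Γ^x_{x x} = (1/2) g^{xx} (∂_x g_{xx} + ∂_x g_{xx} - ∂_x g_{xx}) = (1/2)(1)((0) + (0) - (0)) = 0
This equals the proposed value 0.
Yes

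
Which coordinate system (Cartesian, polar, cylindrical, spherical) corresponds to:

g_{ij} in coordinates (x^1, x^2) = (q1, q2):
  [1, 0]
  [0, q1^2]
The line element ds^2 = dq1^2 + q1^2 dq2^2 is dr^2 + r^2 dθ^2 with q1 = r, q2 = θ.
polar coordinates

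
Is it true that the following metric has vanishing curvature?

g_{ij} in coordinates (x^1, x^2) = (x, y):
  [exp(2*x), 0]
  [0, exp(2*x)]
Non-zero Christoffel symbols:
Γ^x_{x x} = 1
Γ^x_{y y} = -1
Γ^y_{x y} = 1
Ricci tensor: R_{xx} = 0, R_{xy} = 0, R_{yy} = 0
All R_{ij} vanish; in 2 dimensions the Riemann tensor is fully determined by the Ricci tensor, so R^i_{jkl} = 0: the metric is flat (curvilinear coordinates on flat space).
Yes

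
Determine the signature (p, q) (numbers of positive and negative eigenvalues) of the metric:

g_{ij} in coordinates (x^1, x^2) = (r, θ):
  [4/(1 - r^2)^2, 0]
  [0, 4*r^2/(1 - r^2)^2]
The metric is diagonal, so its eigenvalues are the diagonal entries: 4/(1 - r^2)^2, 4*r^2/(1 - r^2)^2 (at a generic point, where coordinate-dependent entries are positive).
2 positive, 0 negative.
(2, 0) - Riemannian (positive definite)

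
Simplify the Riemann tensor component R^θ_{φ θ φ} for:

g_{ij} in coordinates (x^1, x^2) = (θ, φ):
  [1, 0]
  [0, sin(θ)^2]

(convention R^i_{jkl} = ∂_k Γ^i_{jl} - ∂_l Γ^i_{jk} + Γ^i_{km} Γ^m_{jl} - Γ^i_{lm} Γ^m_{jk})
Non-zero Christoffel symbols (Γ^k_{ij} = Γ^k_{ji}):
Γ^θ_{φ φ} = -sin(2*θ)/2
Γ^φ_{θ φ} = 1/tan(θ)
R^θ_{φ θ φ} = ∂_θ Γ^θ_{φ φ} - ∂_φ Γ^θ_{φ θ} + Γ^θ_{θ m} Γ^m_{φ φ} - Γ^θ_{φ m} Γ^m_{φ θ}
  = (-cos(2*θ)) - (0) + (0) - (-cos(θ)^2) = sin(θ)^2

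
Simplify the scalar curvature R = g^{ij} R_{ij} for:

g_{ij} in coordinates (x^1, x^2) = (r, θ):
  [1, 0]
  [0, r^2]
Non-zero Christoffel symbols (Γ^k_{ij} = Γ^k_{ji}):
Γ^r_{θ θ} = -r
Γ^θ_{r θ} = 1/r
Ricci tensor (R_{ij} = R^k_{ikj}): R_{rr} = 0, R_{rθ} = 0, R_{θθ} = 0
Inverse metric: g^{rr} = 1, g^{θθ} = 1/r^2
R = g^{ij} R_{ij} = (1)(0) + (1/r^2)(0) = 0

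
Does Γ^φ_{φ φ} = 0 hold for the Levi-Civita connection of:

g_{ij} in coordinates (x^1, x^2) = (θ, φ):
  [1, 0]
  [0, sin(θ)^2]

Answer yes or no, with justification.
Γ^φ_{φ φ} = (1/2) g^{φφ} (∂_φ g_{φφ} + ∂_φ g_{φφ} - ∂_φ g_{φφ}) = (1/2)(1/sin(θ)^2)((0) + (0) - (0)) = 0
This equals the proposed value 0.
Yes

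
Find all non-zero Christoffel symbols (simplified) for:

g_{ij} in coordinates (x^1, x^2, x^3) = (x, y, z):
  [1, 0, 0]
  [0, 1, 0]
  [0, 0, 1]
Using Γ^k_{ij} = (1/2) g^{km} (∂_i g_{mj} + ∂_j g_{mi} - ∂_m g_{ij}); the metric is diagonal, so only the m = k term contributes.
Every metric component is constant, so all ∂_m g_{ij} = 0 and every Christoffel symbol vanishes.
All Christoffel symbols are zero.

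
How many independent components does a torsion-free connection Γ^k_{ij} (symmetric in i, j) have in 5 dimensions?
Γ^k_{ij} has n choices for the upper index and n(n+1)/2 independent symmetric lower index pairs.
Total = 5 × 5×6/2 = 5 × 15 = 75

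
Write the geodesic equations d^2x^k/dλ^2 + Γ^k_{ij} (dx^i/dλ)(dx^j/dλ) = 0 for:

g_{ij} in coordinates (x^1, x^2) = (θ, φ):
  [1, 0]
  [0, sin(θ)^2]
Geodesic equation: d^2x^k/dλ^2 + Γ^k_{ij} (dx^i/dλ)(dx^j/dλ) = 0.
Non-zero Christoffel symbols:
Γ^θ_{φ φ} = -sin(2*θ)/2
Γ^φ_{θ φ} = 1/tan(θ)
Substituting (the symmetric pair Γ^k_{ij}, Γ^k_{ji} combines into a factor 2):
d^2θ/dλ^2 - (sin(2*θ)/2) (dφ/dλ)^2 = 0
d^2φ/dλ^2 + (2/tan(θ)) (dθ/dλ)(dφ/dλ) = 0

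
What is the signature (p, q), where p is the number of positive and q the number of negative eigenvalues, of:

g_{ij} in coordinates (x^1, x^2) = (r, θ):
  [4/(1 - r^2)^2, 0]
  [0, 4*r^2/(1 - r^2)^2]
The metric is diagonal, so its eigenvalues are the diagonal entries: 4/(1 - r^2)^2, 4*r^2/(1 - r^2)^2 (at a generic point, where coordinate-dependent entries are positive).
2 positive, 0 negative.
(2, 0) - Riemannian (positive definite)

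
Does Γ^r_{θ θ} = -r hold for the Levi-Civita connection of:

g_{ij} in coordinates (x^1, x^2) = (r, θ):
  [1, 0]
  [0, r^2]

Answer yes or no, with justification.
Γ^r_{θ θ} = (1/2) g^{rr} (∂_θ g_{rθ} + ∂_θ g_{rθ} - ∂_r g_{θθ}) = (1/2)(1)((0) + (0) - (2*r)) = -r
This equals the proposed value -r.
Yes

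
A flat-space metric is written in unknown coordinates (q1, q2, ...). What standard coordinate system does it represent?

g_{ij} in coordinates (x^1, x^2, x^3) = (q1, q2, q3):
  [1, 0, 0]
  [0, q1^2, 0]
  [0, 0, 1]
The line element ds^2 = dq1^2 + q1^2 dq2^2 + dq3^2 is dr^2 + r^2 dθ^2 + dz^2 with q1 = r, q2 = θ, q3 = z.
cylindrical coordinates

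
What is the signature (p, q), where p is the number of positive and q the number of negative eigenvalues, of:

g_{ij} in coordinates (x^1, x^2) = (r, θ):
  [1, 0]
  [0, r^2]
The metric is diagonal, so its eigenvalues are the diagonal entries: 1, r^2 (at a generic point, where coordinate-dependent entries are positive).
2 positive, 0 negative.
(2, 0) - Riemannian (positive definite)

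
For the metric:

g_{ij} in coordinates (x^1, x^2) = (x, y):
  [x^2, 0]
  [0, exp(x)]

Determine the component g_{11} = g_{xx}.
With x^1 = x, x^2 = y, g_{11} = g_{xx} is the row-1, column-1 entry of the matrix.
g_{11} = x^2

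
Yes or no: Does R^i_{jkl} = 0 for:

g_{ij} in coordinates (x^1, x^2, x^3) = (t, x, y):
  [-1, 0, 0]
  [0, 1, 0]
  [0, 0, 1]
All metric components are constant, so every Christoffel symbol vanishes and R^i_{jkl} = 0.
Yes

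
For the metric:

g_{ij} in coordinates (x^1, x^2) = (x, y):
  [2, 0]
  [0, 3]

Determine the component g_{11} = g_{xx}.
With x^1 = x, x^2 = y, g_{11} = g_{xx} is the row-1, column-1 entry of the matrix.
g_{11} = 2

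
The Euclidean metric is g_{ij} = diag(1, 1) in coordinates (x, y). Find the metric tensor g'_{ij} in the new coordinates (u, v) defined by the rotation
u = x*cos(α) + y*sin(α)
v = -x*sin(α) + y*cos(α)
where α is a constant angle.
Invert the transformation: x = u*cos(α) - v*sin(α), y = u*sin(α) + v*cos(α)
g'_{ij} = (∂x^k/∂x'^i)(∂x^l/∂x'^j) g_{kl}; with g_{kl} = δ_{kl} this is Σ_k (∂x^k/∂x'^i)(∂x^k/∂x'^j).
Jacobian: ∂x/∂u = cos(α), ∂x/∂v = -sin(α), ∂y/∂u = sin(α), ∂y/∂v = cos(α)
g'_{uu} = (cos(α))(cos(α)) + (sin(α))(sin(α)) = 1
g'_{uv} = (cos(α))(-sin(α)) + (sin(α))(cos(α)) = 0
g'_{vv} = (-sin(α))(-sin(α)) + (cos(α))(cos(α)) = 1
g'_{ij} = diag(1, 1)
The Euclidean metric is invariant under rotations.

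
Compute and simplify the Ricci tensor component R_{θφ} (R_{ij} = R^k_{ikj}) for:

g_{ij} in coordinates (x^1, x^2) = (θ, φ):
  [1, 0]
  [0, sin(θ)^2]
Non-zero Christoffel symbols (Γ^k_{ij} = Γ^k_{ji}):
Γ^θ_{φ φ} = -sin(2*θ)/2
Γ^φ_{θ φ} = 1/tan(θ)
R^θ_{θ θ φ} = 0 (a repeated index in an antisymmetric pair)
R^φ_{θ φ φ} = 0 (a repeated index in an antisymmetric pair)
R_{θφ} = R^θ_{θ θ φ} + R^φ_{θ φ φ} = (0) + (0) = 0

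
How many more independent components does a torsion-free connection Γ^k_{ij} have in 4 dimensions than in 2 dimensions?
Independent components in n dimensions: n × n(n+1)/2 = n^2(n+1)/2.
4D: 4 × 10 = 40
2D: 2 × 3 = 6
Difference = 40 - 6 = 34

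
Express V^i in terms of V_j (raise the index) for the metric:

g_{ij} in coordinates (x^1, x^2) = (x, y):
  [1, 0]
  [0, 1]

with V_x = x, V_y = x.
Inverse metric (diagonal): g^{xx} = 1, g^{yy} = 1
V^i = g^{ij} V_j:
V^x = (1)(x) + (0)(x) = x
V^y = (0)(x) + (1)(x) = x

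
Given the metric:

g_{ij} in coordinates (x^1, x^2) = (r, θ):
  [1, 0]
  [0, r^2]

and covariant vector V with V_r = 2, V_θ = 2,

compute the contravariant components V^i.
Inverse metric (diagonal): g^{rr} = 1, g^{θθ} = 1/r^2
V^i = g^{ij} V_j:
V^r = (1)(2) + (0)(2) = 2
V^θ = (0)(2) + (1/r^2)(2) = 2/r^2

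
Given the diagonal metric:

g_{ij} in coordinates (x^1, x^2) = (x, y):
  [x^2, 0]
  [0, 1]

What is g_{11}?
With x^1 = x, x^2 = y, g_{11} = g_{xx} is the row-1, column-1 entry of the matrix.
g_{11} = x^2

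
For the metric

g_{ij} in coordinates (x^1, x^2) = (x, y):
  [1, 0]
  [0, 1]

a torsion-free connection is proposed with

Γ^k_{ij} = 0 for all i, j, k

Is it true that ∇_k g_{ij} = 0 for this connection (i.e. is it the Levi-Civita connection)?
Using ∇_k g_{ij} = ∂_k g_{ij} - Γ^m_{ki} g_{mj} - Γ^m_{kj} g_{im}:
e.g. ∇_x g_{xx} = (0) - (0) - (0) = 0
Every component ∇_k g_{ij} vanishes: the connection is metric compatible.
Yes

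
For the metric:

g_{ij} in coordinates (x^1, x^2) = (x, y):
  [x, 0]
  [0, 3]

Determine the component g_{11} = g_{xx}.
With x^1 = x, x^2 = y, g_{11} = g_{xx} is the row-1, column-1 entry of the matrix.
g_{11} = x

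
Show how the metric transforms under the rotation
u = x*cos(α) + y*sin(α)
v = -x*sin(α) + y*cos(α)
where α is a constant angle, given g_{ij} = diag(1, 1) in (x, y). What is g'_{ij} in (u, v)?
Invert the transformation: x = u*cos(α) - v*sin(α), y = u*sin(α) + v*cos(α)
g'_{ij} = (∂x^k/∂x'^i)(∂x^l/∂x'^j) g_{kl}; with g_{kl} = δ_{kl} this is Σ_k (∂x^k/∂x'^i)(∂x^k/∂x'^j).
Jacobian: ∂x/∂u = cos(α), ∂x/∂v = -sin(α), ∂y/∂u = sin(α), ∂y/∂v = cos(α)
g'_{uu} = (cos(α))(cos(α)) + (sin(α))(sin(α)) = 1
g'_{uv} = (cos(α))(-sin(α)) + (sin(α))(cos(α)) = 0
g'_{vv} = (-sin(α))(-sin(α)) + (cos(α))(cos(α)) = 1
g'_{ij} = diag(1, 1)
The Euclidean metric is invariant under rotations.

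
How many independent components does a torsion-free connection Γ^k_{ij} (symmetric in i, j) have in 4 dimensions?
Γ^k_{ij} has n choices for the upper index and n(n+1)/2 independent symmetric lower index pairs.
Total = 4 × 4×5/2 = 4 × 10 = 40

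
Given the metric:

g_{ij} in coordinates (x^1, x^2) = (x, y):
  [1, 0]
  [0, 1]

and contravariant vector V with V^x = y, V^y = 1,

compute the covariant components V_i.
V_i = g_{ij} V^j:
V_x = (1)(y) + (0)(1) = y
V_y = (0)(y) + (1)(1) = 1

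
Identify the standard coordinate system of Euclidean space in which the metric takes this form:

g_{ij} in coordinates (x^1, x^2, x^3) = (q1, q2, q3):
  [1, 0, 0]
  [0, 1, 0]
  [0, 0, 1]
All components are constant and the metric is the identity, i.e. orthonormal rectilinear coordinates.
Cartesian (3D) coordinates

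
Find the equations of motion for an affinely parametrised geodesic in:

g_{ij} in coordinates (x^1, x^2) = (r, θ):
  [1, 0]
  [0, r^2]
Geodesic equation: d^2x^k/dλ^2 + Γ^k_{ij} (dx^i/dλ)(dx^j/dλ) = 0.
Non-zero Christoffel symbols:
Γ^r_{θ θ} = -r
Γ^θ_{r θ} = 1/r
Substituting (the symmetric pair Γ^k_{ij}, Γ^k_{ji} combines into a factor 2):
d^2r/dλ^2 - r (dθ/dλ)^2 = 0
d^2θ/dλ^2 + (2/r) (dr/dλ)(dθ/dλ) = 0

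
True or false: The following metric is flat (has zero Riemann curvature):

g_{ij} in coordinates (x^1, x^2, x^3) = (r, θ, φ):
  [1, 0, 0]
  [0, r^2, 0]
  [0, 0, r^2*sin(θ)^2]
Non-zero Christoffel symbols:
Γ^r_{θ θ} = -r
Γ^r_{φ φ} = -r*sin(θ)^2
Γ^θ_{r θ} = 1/r
Γ^θ_{φ φ} = -sin(2*θ)/2
Γ^φ_{r φ} = 1/r
Γ^φ_{θ φ} = 1/tan(θ)
Ricci tensor: R_{rr} = 0, R_{rθ} = 0, R_{rφ} = 0, R_{θθ} = 0, R_{θφ} = 0, R_{φφ} = 0
All R_{ij} vanish; in 3 dimensions the Riemann tensor is fully determined by the Ricci tensor, so R^i_{jkl} = 0: the metric is flat (curvilinear coordinates on flat space).
True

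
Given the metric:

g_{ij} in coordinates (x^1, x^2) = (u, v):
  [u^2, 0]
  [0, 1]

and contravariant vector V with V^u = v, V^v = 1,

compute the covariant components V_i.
V_i = g_{ij} V^j:
V_u = (u^2)(v) + (0)(1) = u^2*v
V_v = (0)(v) + (1)(1) = 1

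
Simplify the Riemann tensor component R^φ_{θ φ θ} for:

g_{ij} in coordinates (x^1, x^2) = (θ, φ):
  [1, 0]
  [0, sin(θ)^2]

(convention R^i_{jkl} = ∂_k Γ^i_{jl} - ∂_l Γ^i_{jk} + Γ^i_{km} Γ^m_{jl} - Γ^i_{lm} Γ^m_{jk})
Non-zero Christoffel symbols (Γ^k_{ij} = Γ^k_{ji}):
Γ^θ_{φ φ} = -sin(2*θ)/2
Γ^φ_{θ φ} = 1/tan(θ)
R^φ_{θ φ θ} = ∂_φ Γ^φ_{θ θ} - ∂_θ Γ^φ_{θ φ} + Γ^φ_{φ m} Γ^m_{θ θ} - Γ^φ_{θ m} Γ^m_{θ φ}
  = (0) - (-1/sin(θ)^2) + (0) - (1/tan(θ)^2) = 1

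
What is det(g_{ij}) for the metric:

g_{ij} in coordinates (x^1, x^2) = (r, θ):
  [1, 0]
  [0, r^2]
For a 2×2 metric: det(g) = g_{11}·g_{22} - g_{12}·g_{21}
= (1)·(r^2) - (0)·(0)
= r^2 - 0
det(g) = r^2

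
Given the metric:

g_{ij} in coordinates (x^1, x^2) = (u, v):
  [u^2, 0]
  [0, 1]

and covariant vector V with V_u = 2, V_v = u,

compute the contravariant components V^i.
Inverse metric (diagonal): g^{uu} = 1/u^2, g^{vv} = 1
V^i = g^{ij} V_j:
V^u = (1/u^2)(2) + (0)(u) = 2/u^2
V^v = (0)(2) + (1)(u) = u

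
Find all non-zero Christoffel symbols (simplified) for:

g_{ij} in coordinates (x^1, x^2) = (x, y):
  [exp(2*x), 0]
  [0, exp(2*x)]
Using Γ^k_{ij} = (1/2) g^{km} (∂_i g_{mj} + ∂_j g_{mi} - ∂_m g_{ij}); the metric is diagonal, so only the m = k term contributes.
Non-zero symbols (using the symmetry Γ^k_{ij} = Γ^k_{ji}):
Γ^x_{x x} = (1/2) g^{xx} (∂_x g_{xx} + ∂_x g_{xx} - ∂_x g_{xx}) = (1/2)(exp(-2*x))((2*exp(2*x)) + (2*exp(2*x)) - (2*exp(2*x))) = 1
Γ^x_{y y} = (1/2) g^{xx} (∂_y g_{xy} + ∂_y g_{xy} - ∂_x g_{yy}) = (1/2)(exp(-2*x))((0) + (0) - (2*exp(2*x))) = -1
Γ^y_{x y} = (1/2) g^{yy} (∂_x g_{yy} + ∂_y g_{yx} - ∂_y g_{xy}) = (1/2)(exp(-2*x))((2*exp(2*x)) + (0) - (0)) = 1
All other Christoffel symbols are zero.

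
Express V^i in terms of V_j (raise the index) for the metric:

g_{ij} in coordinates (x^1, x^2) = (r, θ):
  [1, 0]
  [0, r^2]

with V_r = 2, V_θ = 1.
Inverse metric (diagonal): g^{rr} = 1, g^{θθ} = 1/r^2
V^i = g^{ij} V_j:
V^r = (1)(2) + (0)(1) = 2
V^θ = (0)(2) + (1/r^2)(1) = 1/r^2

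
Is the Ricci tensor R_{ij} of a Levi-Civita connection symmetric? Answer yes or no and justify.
R_{ij} = R^k_{ikj}; the pair symmetry R_{kilj} = R_{ljki} gives R_{ij} = R_{ji}.
Yes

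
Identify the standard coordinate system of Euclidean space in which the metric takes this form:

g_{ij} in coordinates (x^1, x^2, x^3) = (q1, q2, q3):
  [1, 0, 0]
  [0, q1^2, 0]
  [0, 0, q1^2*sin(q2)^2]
The line element ds^2 = dq1^2 + q1^2 dq2^2 + q1^2 sin(q2)^2 dq3^2 is dr^2 + r^2 dθ^2 + r^2 sin(θ)^2 dφ^2 with q1 = r, q2 = θ, q3 = φ.
spherical coordinates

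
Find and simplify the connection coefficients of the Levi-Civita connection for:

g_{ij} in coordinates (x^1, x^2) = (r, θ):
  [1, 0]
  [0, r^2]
Using Γ^k_{ij} = (1/2) g^{km} (∂_i g_{mj} + ∂_j g_{mi} - ∂_m g_{ij}); the metric is diagonal, so only the m = k term contributes.
Non-zero symbols (using the symmetry Γ^k_{ij} = Γ^k_{ji}):
Γ^r_{θ θ} = (1/2) g^{rr} (∂_θ g_{rθ} + ∂_θ g_{rθ} - ∂_r g_{θθ}) = (1/2)(1)((0) + (0) - (2*r)) = -r
Γ^θ_{r θ} = (1/2) g^{θθ} (∂_r g_{θθ} + ∂_θ g_{θr} - ∂_θ g_{rθ}) = (1/2)(1/r^2)((2*r) + (0) - (0)) = 1/r
All other Christoffel symbols are zero.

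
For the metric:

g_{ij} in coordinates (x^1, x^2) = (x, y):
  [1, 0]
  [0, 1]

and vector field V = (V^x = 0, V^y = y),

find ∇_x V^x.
All Christoffel symbols are zero.
∇_x V^x = ∂_x V^x + Γ^x_{x j} V^j
  = (0) + (0)(0) + (0)(y)
  = 0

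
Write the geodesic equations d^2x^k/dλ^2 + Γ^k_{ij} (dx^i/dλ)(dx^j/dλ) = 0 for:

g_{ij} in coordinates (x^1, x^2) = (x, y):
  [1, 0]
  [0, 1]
Geodesic equation: d^2x^k/dλ^2 + Γ^k_{ij} (dx^i/dλ)(dx^j/dλ) = 0.
All Christoffel symbols vanish, so the geodesics are straight lines:
d^2x/dλ^2 = 0
d^2y/dλ^2 = 0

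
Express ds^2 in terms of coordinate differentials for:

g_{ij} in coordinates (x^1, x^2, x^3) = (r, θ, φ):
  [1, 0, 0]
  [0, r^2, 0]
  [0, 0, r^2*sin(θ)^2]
ds^2 = g_{ij} dx^i dx^j; only the non-zero components contribute.
ds^2 = dr^2 + r^2 dθ^2 + r^2*sin(θ)^2 dφ^2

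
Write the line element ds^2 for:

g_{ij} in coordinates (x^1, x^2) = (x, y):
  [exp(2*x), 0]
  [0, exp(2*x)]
ds^2 = g_{ij} dx^i dx^j; only the non-zero components contribute.
ds^2 = exp(2*x) dx^2 + exp(2*x) dy^2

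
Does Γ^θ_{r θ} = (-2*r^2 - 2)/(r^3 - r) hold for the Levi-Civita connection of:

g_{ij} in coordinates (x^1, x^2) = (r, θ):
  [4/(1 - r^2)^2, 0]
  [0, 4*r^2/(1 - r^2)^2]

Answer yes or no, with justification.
Γ^θ_{r θ} = (1/2) g^{θθ} (∂_r g_{θθ} + ∂_θ g_{θr} - ∂_θ g_{rθ}) = (1/2)((1 - r^2)^2/(4*r^2))((-8*(r^3 + r)/(r^2 - 1)^3) + (0) - (0)) = (-r^2 - 1)/(r^3 - r)
This differs from the proposed value (-2*r^2 - 2)/(r^3 - r).
No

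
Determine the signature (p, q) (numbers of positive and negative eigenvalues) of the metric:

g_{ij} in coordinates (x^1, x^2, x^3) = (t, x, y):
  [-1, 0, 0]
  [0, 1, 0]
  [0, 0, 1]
The metric is diagonal, so its eigenvalues are the diagonal entries: -1, 1, 1 (at a generic point, where coordinate-dependent entries are positive).
2 positive, 1 negative.
(2, 1) - Lorentzian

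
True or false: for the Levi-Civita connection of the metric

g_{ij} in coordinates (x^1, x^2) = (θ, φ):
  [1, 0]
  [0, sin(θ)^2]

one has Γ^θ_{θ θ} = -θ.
Γ^θ_{θ θ} = (1/2) g^{θθ} (∂_θ g_{θθ} + ∂_θ g_{θθ} - ∂_θ g_{θθ}) = (1/2)(1)((0) + (0) - (0)) = 0
This differs from the proposed value -θ.
False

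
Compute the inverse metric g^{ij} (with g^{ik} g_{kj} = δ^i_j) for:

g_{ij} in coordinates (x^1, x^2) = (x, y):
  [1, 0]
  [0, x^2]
The metric is diagonal, so g^{ij} is diagonal with entries 1/g_{ii}: diag(1, 1/(x^2)).
g^{ij}:
  [1, 0]
  [0, 1/x^2]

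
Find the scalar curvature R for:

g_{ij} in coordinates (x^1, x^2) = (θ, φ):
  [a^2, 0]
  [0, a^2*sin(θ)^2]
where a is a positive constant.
Non-zero Christoffel symbols (Γ^k_{ij} = Γ^k_{ji}):
Γ^θ_{φ φ} = -sin(2*θ)/2
Γ^φ_{θ φ} = 1/tan(θ)
Ricci tensor (R_{ij} = R^k_{ikj}): R_{θθ} = 1, R_{θφ} = 0, R_{φφ} = sin(θ)^2
Inverse metric: g^{θθ} = 1/a^2, g^{φφ} = 1/(a^2*sin(θ)^2)
R = g^{ij} R_{ij} = (1/a^2)(1) + (1/(a^2*sin(θ)^2))(sin(θ)^2) = 2/a^2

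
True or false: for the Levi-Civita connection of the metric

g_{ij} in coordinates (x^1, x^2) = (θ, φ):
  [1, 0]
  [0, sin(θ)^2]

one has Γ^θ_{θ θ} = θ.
Γ^θ_{θ θ} = (1/2) g^{θθ} (∂_θ g_{θθ} + ∂_θ g_{θθ} - ∂_θ g_{θθ}) = (1/2)(1)((0) + (0) - (0)) = 0
This differs from the proposed value θ.
False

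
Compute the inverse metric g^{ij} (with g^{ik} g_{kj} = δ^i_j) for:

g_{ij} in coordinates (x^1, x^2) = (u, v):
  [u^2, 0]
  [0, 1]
The metric is diagonal, so g^{ij} is diagonal with entries 1/g_{ii}: diag(1/(u^2), 1).
g^{ij}:
  [1/u^2, 0]
  [0, 1]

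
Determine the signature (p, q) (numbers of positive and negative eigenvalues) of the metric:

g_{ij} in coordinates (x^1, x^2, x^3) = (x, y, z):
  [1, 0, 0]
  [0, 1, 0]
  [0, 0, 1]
The metric is diagonal, so its eigenvalues are the diagonal entries: 1, 1, 1 (at a generic point, where coordinate-dependent entries are positive).
3 positive, 0 negative.
(3, 0) - Riemannian (positive definite)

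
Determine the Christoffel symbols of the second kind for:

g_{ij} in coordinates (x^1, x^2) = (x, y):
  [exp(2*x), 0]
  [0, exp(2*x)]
Using Γ^k_{ij} = (1/2) g^{km} (∂_i g_{mj} + ∂_j g_{mi} - ∂_m g_{ij}); the metric is diagonal, so only the m = k term contributes.
Non-zero symbols (using the symmetry Γ^k_{ij} = Γ^k_{ji}):
Γ^x_{x x} = (1/2) g^{xx} (∂_x g_{xx} + ∂_x g_{xx} - ∂_x g_{xx}) = (1/2)(exp(-2*x))((2*exp(2*x)) + (2*exp(2*x)) - (2*exp(2*x))) = 1
Γ^x_{y y} = (1/2) g^{xx} (∂_y g_{xy} + ∂_y g_{xy} - ∂_x g_{yy}) = (1/2)(exp(-2*x))((0) + (0) - (2*exp(2*x))) = -1
Γ^y_{x y} = (1/2) g^{yy} (∂_x g_{yy} + ∂_y g_{yx} - ∂_y g_{xy}) = (1/2)(exp(-2*x))((2*exp(2*x)) + (0) - (0)) = 1
All other Christoffel symbols are zero.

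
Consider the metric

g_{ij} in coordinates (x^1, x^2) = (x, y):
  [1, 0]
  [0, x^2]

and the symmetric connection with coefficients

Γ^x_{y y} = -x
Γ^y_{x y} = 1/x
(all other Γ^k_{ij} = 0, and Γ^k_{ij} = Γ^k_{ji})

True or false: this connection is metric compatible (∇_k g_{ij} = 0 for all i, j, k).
Using ∇_k g_{ij} = ∂_k g_{ij} - Γ^m_{ki} g_{mj} - Γ^m_{kj} g_{im}:
e.g. ∇_x g_{yy} = (2*x) - (x) - (x) = 0
Every component ∇_k g_{ij} vanishes: the connection is metric compatible.
True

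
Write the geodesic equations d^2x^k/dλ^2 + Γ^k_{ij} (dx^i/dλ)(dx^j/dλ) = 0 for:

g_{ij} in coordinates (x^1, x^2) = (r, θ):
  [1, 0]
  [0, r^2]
Geodesic equation: d^2x^k/dλ^2 + Γ^k_{ij} (dx^i/dλ)(dx^j/dλ) = 0.
Non-zero Christoffel symbols:
Γ^r_{θ θ} = -r
Γ^θ_{r θ} = 1/r
Substituting (the symmetric pair Γ^k_{ij}, Γ^k_{ji} combines into a factor 2):
d^2r/dλ^2 - r (dθ/dλ)^2 = 0
d^2θ/dλ^2 + (2/r) (dr/dλ)(dθ/dλ) = 0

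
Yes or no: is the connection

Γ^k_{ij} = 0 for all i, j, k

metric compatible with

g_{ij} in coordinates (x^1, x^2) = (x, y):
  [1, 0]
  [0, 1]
Using ∇_k g_{ij} = ∂_k g_{ij} - Γ^m_{ki} g_{mj} - Γ^m_{kj} g_{im}:
e.g. ∇_y g_{yy} = (0) - (0) - (0) = 0
Every component ∇_k g_{ij} vanishes: the connection is metric compatible.
Yes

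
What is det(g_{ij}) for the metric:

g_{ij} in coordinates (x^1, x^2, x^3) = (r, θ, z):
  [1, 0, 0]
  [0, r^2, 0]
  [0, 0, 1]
Diagonal metric: det(g) = g_{11}·g_{22}·g_{33}
= (1)·(r^2)·(1)
det(g) = r^2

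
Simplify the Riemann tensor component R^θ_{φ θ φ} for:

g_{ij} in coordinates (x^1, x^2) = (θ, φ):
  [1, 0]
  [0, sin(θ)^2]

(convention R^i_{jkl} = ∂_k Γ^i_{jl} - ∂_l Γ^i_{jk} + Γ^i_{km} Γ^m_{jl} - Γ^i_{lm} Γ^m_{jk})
Non-zero Christoffel symbols (Γ^k_{ij} = Γ^k_{ji}):
Γ^θ_{φ φ} = -sin(2*θ)/2
Γ^φ_{θ φ} = 1/tan(θ)
R^θ_{φ θ φ} = ∂_θ Γ^θ_{φ φ} - ∂_φ Γ^θ_{φ θ} + Γ^θ_{θ m} Γ^m_{φ φ} - Γ^θ_{φ m} Γ^m_{φ θ}
  = (-cos(2*θ)) - (0) + (0) - (-cos(θ)^2) = sin(θ)^2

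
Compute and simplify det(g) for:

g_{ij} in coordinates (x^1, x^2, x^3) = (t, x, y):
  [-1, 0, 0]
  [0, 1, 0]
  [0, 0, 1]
Diagonal metric: det(g) = g_{11}·g_{22}·g_{33}
= (-1)·(1)·(1)
det(g) = -1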